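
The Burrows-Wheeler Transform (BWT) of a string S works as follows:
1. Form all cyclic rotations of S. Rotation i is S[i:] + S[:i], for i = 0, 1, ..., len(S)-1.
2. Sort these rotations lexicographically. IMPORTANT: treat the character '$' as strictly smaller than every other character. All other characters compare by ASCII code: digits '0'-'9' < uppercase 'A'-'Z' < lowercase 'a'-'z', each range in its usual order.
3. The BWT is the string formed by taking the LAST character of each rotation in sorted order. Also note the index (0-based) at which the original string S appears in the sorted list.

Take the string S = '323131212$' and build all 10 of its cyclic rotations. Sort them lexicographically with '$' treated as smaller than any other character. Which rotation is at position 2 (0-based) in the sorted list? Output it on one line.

Answer: 1212$32313

Derivation:
All 10 rotations (rotation i = S[i:]+S[:i]):
  rot[0] = 323131212$
  rot[1] = 23131212$3
  rot[2] = 3131212$32
  rot[3] = 131212$323
  rot[4] = 31212$3231
  rot[5] = 1212$32313
  rot[6] = 212$323131
  rot[7] = 12$3231312
  rot[8] = 2$32313121
  rot[9] = $323131212
Sorted (with $ < everything):
  sorted[0] = $323131212
  sorted[1] = 12$3231312
  sorted[2] = 1212$32313
  sorted[3] = 131212$323
  sorted[4] = 2$32313121
  sorted[5] = 212$323131
  sorted[6] = 23131212$3
  sorted[7] = 31212$3231
  sorted[8] = 3131212$32
  sorted[9] = 323131212$
sorted[2] = 1212$32313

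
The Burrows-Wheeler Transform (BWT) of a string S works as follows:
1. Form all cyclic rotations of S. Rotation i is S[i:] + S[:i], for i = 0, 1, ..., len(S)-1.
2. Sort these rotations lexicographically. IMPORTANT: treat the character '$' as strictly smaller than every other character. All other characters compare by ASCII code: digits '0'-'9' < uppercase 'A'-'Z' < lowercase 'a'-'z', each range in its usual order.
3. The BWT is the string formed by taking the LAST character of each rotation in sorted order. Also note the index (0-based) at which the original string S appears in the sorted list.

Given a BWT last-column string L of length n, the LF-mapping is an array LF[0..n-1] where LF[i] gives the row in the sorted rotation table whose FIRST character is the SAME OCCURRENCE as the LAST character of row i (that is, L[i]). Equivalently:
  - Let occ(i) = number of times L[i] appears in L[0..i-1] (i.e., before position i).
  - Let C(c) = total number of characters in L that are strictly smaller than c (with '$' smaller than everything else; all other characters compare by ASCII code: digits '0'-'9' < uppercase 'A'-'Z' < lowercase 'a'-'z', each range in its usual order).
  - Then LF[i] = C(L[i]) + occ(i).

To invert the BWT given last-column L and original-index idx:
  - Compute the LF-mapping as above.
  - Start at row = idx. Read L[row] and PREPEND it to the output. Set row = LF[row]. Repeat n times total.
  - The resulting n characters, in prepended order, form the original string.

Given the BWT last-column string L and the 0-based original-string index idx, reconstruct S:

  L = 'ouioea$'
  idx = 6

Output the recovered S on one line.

LF mapping: 4 6 3 5 2 1 0
Walk LF starting at row 6, prepending L[row]:
  step 1: row=6, L[6]='$', prepend. Next row=LF[6]=0
  step 2: row=0, L[0]='o', prepend. Next row=LF[0]=4
  step 3: row=4, L[4]='e', prepend. Next row=LF[4]=2
  step 4: row=2, L[2]='i', prepend. Next row=LF[2]=3
  step 5: row=3, L[3]='o', prepend. Next row=LF[3]=5
  step 6: row=5, L[5]='a', prepend. Next row=LF[5]=1
  step 7: row=1, L[1]='u', prepend. Next row=LF[1]=6
Reversed output: uaoieo$

Answer: uaoieo$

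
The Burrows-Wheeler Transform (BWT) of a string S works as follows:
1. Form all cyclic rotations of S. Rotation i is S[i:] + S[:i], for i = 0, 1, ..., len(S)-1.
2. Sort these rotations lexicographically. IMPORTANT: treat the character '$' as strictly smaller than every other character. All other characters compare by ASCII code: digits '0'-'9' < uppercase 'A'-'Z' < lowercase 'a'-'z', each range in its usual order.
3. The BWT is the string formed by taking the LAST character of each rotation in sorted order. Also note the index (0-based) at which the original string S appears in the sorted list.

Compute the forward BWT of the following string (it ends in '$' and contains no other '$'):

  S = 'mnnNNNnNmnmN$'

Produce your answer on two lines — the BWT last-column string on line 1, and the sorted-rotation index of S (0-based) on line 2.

All 13 rotations (rotation i = S[i:]+S[:i]):
  rot[0] = mnnNNNnNmnmN$
  rot[1] = nnNNNnNmnmN$m
  rot[2] = nNNNnNmnmN$mn
  rot[3] = NNNnNmnmN$mnn
  rot[4] = NNnNmnmN$mnnN
  rot[5] = NnNmnmN$mnnNN
  rot[6] = nNmnmN$mnnNNN
  rot[7] = NmnmN$mnnNNNn
  rot[8] = mnmN$mnnNNNnN
  rot[9] = nmN$mnnNNNnNm
  rot[10] = mN$mnnNNNnNmn
  rot[11] = N$mnnNNNnNmnm
  rot[12] = $mnnNNNnNmnmN
Sorted (with $ < everything):
  sorted[0] = $mnnNNNnNmnmN  (last char: 'N')
  sorted[1] = N$mnnNNNnNmnm  (last char: 'm')
  sorted[2] = NNNnNmnmN$mnn  (last char: 'n')
  sorted[3] = NNnNmnmN$mnnN  (last char: 'N')
  sorted[4] = NmnmN$mnnNNNn  (last char: 'n')
  sorted[5] = NnNmnmN$mnnNN  (last char: 'N')
  sorted[6] = mN$mnnNNNnNmn  (last char: 'n')
  sorted[7] = mnmN$mnnNNNnN  (last char: 'N')
  sorted[8] = mnnNNNnNmnmN$  (last char: '$')
  sorted[9] = nNNNnNmnmN$mn  (last char: 'n')
  sorted[10] = nNmnmN$mnnNNN  (last char: 'N')
  sorted[11] = nmN$mnnNNNnNm  (last char: 'm')
  sorted[12] = nnNNNnNmnmN$m  (last char: 'm')
Last column: NmnNnNnN$nNmm
Original string S is at sorted index 8

Answer: NmnNnNnN$nNmm
8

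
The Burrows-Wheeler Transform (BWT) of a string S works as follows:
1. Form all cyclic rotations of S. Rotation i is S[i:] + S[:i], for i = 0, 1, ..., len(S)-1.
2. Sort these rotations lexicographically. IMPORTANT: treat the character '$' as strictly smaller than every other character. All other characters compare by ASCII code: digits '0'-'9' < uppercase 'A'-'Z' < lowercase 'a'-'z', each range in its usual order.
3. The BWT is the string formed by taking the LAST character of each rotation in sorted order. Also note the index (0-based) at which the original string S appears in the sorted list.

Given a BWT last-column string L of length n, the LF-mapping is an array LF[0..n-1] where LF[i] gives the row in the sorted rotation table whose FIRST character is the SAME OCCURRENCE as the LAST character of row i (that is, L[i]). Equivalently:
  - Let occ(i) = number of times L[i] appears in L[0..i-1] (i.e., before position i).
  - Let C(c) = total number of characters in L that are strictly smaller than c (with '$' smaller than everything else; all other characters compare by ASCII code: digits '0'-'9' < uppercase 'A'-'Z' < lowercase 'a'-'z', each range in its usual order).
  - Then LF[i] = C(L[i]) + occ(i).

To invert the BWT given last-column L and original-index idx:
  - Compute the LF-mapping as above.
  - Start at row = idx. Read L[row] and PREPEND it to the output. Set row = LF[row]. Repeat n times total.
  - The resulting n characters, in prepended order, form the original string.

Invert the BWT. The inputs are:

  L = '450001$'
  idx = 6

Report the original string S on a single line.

LF mapping: 5 6 1 2 3 4 0
Walk LF starting at row 6, prepending L[row]:
  step 1: row=6, L[6]='$', prepend. Next row=LF[6]=0
  step 2: row=0, L[0]='4', prepend. Next row=LF[0]=5
  step 3: row=5, L[5]='1', prepend. Next row=LF[5]=4
  step 4: row=4, L[4]='0', prepend. Next row=LF[4]=3
  step 5: row=3, L[3]='0', prepend. Next row=LF[3]=2
  step 6: row=2, L[2]='0', prepend. Next row=LF[2]=1
  step 7: row=1, L[1]='5', prepend. Next row=LF[1]=6
Reversed output: 500014$

Answer: 500014$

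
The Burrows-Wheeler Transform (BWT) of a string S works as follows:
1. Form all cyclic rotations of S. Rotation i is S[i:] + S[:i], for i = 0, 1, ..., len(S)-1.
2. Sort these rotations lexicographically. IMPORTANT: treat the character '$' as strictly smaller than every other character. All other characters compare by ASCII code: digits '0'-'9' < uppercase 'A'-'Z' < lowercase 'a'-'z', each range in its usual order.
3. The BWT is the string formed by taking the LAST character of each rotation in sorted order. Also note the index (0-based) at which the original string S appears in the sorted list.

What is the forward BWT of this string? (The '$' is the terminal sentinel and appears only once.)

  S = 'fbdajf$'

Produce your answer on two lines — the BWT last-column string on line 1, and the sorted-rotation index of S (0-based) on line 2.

Answer: fdfbj$a
5

Derivation:
All 7 rotations (rotation i = S[i:]+S[:i]):
  rot[0] = fbdajf$
  rot[1] = bdajf$f
  rot[2] = dajf$fb
  rot[3] = ajf$fbd
  rot[4] = jf$fbda
  rot[5] = f$fbdaj
  rot[6] = $fbdajf
Sorted (with $ < everything):
  sorted[0] = $fbdajf  (last char: 'f')
  sorted[1] = ajf$fbd  (last char: 'd')
  sorted[2] = bdajf$f  (last char: 'f')
  sorted[3] = dajf$fb  (last char: 'b')
  sorted[4] = f$fbdaj  (last char: 'j')
  sorted[5] = fbdajf$  (last char: '$')
  sorted[6] = jf$fbda  (last char: 'a')
Last column: fdfbj$a
Original string S is at sorted index 5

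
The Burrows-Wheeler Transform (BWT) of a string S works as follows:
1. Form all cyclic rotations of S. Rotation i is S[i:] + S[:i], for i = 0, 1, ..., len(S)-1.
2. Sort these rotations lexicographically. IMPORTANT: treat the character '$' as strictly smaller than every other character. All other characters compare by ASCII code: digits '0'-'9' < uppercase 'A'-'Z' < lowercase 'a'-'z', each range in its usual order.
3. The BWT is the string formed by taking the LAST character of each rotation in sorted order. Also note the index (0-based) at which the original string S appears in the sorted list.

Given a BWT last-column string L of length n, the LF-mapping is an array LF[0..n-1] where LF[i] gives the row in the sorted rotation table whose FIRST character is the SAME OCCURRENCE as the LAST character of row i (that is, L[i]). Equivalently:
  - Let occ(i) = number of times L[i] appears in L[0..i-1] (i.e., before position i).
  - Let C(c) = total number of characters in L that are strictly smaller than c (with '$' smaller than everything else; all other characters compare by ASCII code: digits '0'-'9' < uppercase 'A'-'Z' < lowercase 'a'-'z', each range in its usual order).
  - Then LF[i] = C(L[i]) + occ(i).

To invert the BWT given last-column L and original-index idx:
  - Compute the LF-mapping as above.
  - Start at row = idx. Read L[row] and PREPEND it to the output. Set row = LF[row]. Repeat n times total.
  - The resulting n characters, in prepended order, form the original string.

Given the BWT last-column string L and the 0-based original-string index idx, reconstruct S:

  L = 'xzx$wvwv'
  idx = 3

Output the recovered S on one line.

Answer: wwxvzvx$

Derivation:
LF mapping: 5 7 6 0 3 1 4 2
Walk LF starting at row 3, prepending L[row]:
  step 1: row=3, L[3]='$', prepend. Next row=LF[3]=0
  step 2: row=0, L[0]='x', prepend. Next row=LF[0]=5
  step 3: row=5, L[5]='v', prepend. Next row=LF[5]=1
  step 4: row=1, L[1]='z', prepend. Next row=LF[1]=7
  step 5: row=7, L[7]='v', prepend. Next row=LF[7]=2
  step 6: row=2, L[2]='x', prepend. Next row=LF[2]=6
  step 7: row=6, L[6]='w', prepend. Next row=LF[6]=4
  step 8: row=4, L[4]='w', prepend. Next row=LF[4]=3
Reversed output: wwxvzvx$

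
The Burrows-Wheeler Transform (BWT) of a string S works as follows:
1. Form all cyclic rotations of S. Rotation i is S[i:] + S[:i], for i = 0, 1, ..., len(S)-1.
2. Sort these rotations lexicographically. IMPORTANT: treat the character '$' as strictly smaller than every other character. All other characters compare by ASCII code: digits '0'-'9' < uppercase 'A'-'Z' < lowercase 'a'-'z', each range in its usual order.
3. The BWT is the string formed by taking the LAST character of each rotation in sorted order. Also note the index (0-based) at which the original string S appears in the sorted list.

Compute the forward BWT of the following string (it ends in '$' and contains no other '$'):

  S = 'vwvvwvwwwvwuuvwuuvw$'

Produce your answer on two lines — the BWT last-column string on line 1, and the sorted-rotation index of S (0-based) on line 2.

Answer: wwwuuwuuw$vwvvvvwvwv
9

Derivation:
All 20 rotations (rotation i = S[i:]+S[:i]):
  rot[0] = vwvvwvwwwvwuuvwuuvw$
  rot[1] = wvvwvwwwvwuuvwuuvw$v
  rot[2] = vvwvwwwvwuuvwuuvw$vw
  rot[3] = vwvwwwvwuuvwuuvw$vwv
  rot[4] = wvwwwvwuuvwuuvw$vwvv
  rot[5] = vwwwvwuuvwuuvw$vwvvw
  rot[6] = wwwvwuuvwuuvw$vwvvwv
  rot[7] = wwvwuuvwuuvw$vwvvwvw
  rot[8] = wvwuuvwuuvw$vwvvwvww
  rot[9] = vwuuvwuuvw$vwvvwvwww
  rot[10] = wuuvwuuvw$vwvvwvwwwv
  rot[11] = uuvwuuvw$vwvvwvwwwvw
  rot[12] = uvwuuvw$vwvvwvwwwvwu
  rot[13] = vwuuvw$vwvvwvwwwvwuu
  rot[14] = wuuvw$vwvvwvwwwvwuuv
  rot[15] = uuvw$vwvvwvwwwvwuuvw
  rot[16] = uvw$vwvvwvwwwvwuuvwu
  rot[17] = vw$vwvvwvwwwvwuuvwuu
  rot[18] = w$vwvvwvwwwvwuuvwuuv
  rot[19] = $vwvvwvwwwvwuuvwuuvw
Sorted (with $ < everything):
  sorted[0] = $vwvvwvwwwvwuuvwuuvw  (last char: 'w')
  sorted[1] = uuvw$vwvvwvwwwvwuuvw  (last char: 'w')
  sorted[2] = uuvwuuvw$vwvvwvwwwvw  (last char: 'w')
  sorted[3] = uvw$vwvvwvwwwvwuuvwu  (last char: 'u')
  sorted[4] = uvwuuvw$vwvvwvwwwvwu  (last char: 'u')
  sorted[5] = vvwvwwwvwuuvwuuvw$vw  (last char: 'w')
  sorted[6] = vw$vwvvwvwwwvwuuvwuu  (last char: 'u')
  sorted[7] = vwuuvw$vwvvwvwwwvwuu  (last char: 'u')
  sorted[8] = vwuuvwuuvw$vwvvwvwww  (last char: 'w')
  sorted[9] = vwvvwvwwwvwuuvwuuvw$  (last char: '$')
  sorted[10] = vwvwwwvwuuvwuuvw$vwv  (last char: 'v')
  sorted[11] = vwwwvwuuvwuuvw$vwvvw  (last char: 'w')
  sorted[12] = w$vwvvwvwwwvwuuvwuuv  (last char: 'v')
  sorted[13] = wuuvw$vwvvwvwwwvwuuv  (last char: 'v')
  sorted[14] = wuuvwuuvw$vwvvwvwwwv  (last char: 'v')
  sorted[15] = wvvwvwwwvwuuvwuuvw$v  (last char: 'v')
  sorted[16] = wvwuuvwuuvw$vwvvwvww  (last char: 'w')
  sorted[17] = wvwwwvwuuvwuuvw$vwvv  (last char: 'v')
  sorted[18] = wwvwuuvwuuvw$vwvvwvw  (last char: 'w')
  sorted[19] = wwwvwuuvwuuvw$vwvvwv  (last char: 'v')
Last column: wwwuuwuuw$vwvvvvwvwv
Original string S is at sorted index 9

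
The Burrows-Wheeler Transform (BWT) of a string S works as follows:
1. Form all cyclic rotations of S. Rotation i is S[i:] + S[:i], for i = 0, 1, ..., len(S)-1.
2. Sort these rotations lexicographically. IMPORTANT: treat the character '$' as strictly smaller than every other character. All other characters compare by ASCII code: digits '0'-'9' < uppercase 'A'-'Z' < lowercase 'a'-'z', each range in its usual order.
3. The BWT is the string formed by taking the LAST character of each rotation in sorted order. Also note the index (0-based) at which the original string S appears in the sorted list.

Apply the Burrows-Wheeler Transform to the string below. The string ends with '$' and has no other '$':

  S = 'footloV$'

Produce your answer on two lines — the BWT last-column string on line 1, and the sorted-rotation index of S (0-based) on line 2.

All 8 rotations (rotation i = S[i:]+S[:i]):
  rot[0] = footloV$
  rot[1] = ootloV$f
  rot[2] = otloV$fo
  rot[3] = tloV$foo
  rot[4] = loV$foot
  rot[5] = oV$footl
  rot[6] = V$footlo
  rot[7] = $footloV
Sorted (with $ < everything):
  sorted[0] = $footloV  (last char: 'V')
  sorted[1] = V$footlo  (last char: 'o')
  sorted[2] = footloV$  (last char: '$')
  sorted[3] = loV$foot  (last char: 't')
  sorted[4] = oV$footl  (last char: 'l')
  sorted[5] = ootloV$f  (last char: 'f')
  sorted[6] = otloV$fo  (last char: 'o')
  sorted[7] = tloV$foo  (last char: 'o')
Last column: Vo$tlfoo
Original string S is at sorted index 2

Answer: Vo$tlfoo
2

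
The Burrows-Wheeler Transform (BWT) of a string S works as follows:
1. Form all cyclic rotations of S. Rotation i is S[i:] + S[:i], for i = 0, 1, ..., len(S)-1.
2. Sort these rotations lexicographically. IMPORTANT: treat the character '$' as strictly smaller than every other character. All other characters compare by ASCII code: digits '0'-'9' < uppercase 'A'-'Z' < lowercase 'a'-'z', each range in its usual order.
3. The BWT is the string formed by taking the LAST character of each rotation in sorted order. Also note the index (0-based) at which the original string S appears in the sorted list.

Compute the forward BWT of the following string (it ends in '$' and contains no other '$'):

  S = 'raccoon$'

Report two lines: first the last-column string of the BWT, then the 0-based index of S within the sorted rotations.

All 8 rotations (rotation i = S[i:]+S[:i]):
  rot[0] = raccoon$
  rot[1] = accoon$r
  rot[2] = ccoon$ra
  rot[3] = coon$rac
  rot[4] = oon$racc
  rot[5] = on$racco
  rot[6] = n$raccoo
  rot[7] = $raccoon
Sorted (with $ < everything):
  sorted[0] = $raccoon  (last char: 'n')
  sorted[1] = accoon$r  (last char: 'r')
  sorted[2] = ccoon$ra  (last char: 'a')
  sorted[3] = coon$rac  (last char: 'c')
  sorted[4] = n$raccoo  (last char: 'o')
  sorted[5] = on$racco  (last char: 'o')
  sorted[6] = oon$racc  (last char: 'c')
  sorted[7] = raccoon$  (last char: '$')
Last column: nracooc$
Original string S is at sorted index 7

Answer: nracooc$
7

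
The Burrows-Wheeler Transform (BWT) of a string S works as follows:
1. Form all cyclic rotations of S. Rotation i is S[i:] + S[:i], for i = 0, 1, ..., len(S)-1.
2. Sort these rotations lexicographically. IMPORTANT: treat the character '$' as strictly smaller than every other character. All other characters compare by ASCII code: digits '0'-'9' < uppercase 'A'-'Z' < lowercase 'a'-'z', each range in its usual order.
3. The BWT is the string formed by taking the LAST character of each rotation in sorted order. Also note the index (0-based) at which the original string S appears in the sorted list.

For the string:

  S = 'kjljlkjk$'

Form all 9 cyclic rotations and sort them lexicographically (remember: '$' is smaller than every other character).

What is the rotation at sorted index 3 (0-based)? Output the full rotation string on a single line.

All 9 rotations (rotation i = S[i:]+S[:i]):
  rot[0] = kjljlkjk$
  rot[1] = jljlkjk$k
  rot[2] = ljlkjk$kj
  rot[3] = jlkjk$kjl
  rot[4] = lkjk$kjlj
  rot[5] = kjk$kjljl
  rot[6] = jk$kjljlk
  rot[7] = k$kjljlkj
  rot[8] = $kjljlkjk
Sorted (with $ < everything):
  sorted[0] = $kjljlkjk
  sorted[1] = jk$kjljlk
  sorted[2] = jljlkjk$k
  sorted[3] = jlkjk$kjl
  sorted[4] = k$kjljlkj
  sorted[5] = kjk$kjljl
  sorted[6] = kjljlkjk$
  sorted[7] = ljlkjk$kj
  sorted[8] = lkjk$kjlj
sorted[3] = jlkjk$kjl

Answer: jlkjk$kjl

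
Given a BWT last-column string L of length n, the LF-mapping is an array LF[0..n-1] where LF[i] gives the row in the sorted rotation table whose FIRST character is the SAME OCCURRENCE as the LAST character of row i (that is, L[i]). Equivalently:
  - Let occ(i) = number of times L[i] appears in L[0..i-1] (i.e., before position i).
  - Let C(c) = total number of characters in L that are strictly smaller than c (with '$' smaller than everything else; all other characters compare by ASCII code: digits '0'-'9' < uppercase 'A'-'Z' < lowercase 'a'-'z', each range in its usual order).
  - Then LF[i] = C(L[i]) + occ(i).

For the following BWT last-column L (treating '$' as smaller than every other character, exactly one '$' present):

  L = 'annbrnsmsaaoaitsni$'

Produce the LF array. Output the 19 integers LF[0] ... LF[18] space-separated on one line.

Char counts: '$':1, 'a':4, 'b':1, 'i':2, 'm':1, 'n':4, 'o':1, 'r':1, 's':3, 't':1
C (first-col start): C('$')=0, C('a')=1, C('b')=5, C('i')=6, C('m')=8, C('n')=9, C('o')=13, C('r')=14, C('s')=15, C('t')=18
L[0]='a': occ=0, LF[0]=C('a')+0=1+0=1
L[1]='n': occ=0, LF[1]=C('n')+0=9+0=9
L[2]='n': occ=1, LF[2]=C('n')+1=9+1=10
L[3]='b': occ=0, LF[3]=C('b')+0=5+0=5
L[4]='r': occ=0, LF[4]=C('r')+0=14+0=14
L[5]='n': occ=2, LF[5]=C('n')+2=9+2=11
L[6]='s': occ=0, LF[6]=C('s')+0=15+0=15
L[7]='m': occ=0, LF[7]=C('m')+0=8+0=8
L[8]='s': occ=1, LF[8]=C('s')+1=15+1=16
L[9]='a': occ=1, LF[9]=C('a')+1=1+1=2
L[10]='a': occ=2, LF[10]=C('a')+2=1+2=3
L[11]='o': occ=0, LF[11]=C('o')+0=13+0=13
L[12]='a': occ=3, LF[12]=C('a')+3=1+3=4
L[13]='i': occ=0, LF[13]=C('i')+0=6+0=6
L[14]='t': occ=0, LF[14]=C('t')+0=18+0=18
L[15]='s': occ=2, LF[15]=C('s')+2=15+2=17
L[16]='n': occ=3, LF[16]=C('n')+3=9+3=12
L[17]='i': occ=1, LF[17]=C('i')+1=6+1=7
L[18]='$': occ=0, LF[18]=C('$')+0=0+0=0

Answer: 1 9 10 5 14 11 15 8 16 2 3 13 4 6 18 17 12 7 0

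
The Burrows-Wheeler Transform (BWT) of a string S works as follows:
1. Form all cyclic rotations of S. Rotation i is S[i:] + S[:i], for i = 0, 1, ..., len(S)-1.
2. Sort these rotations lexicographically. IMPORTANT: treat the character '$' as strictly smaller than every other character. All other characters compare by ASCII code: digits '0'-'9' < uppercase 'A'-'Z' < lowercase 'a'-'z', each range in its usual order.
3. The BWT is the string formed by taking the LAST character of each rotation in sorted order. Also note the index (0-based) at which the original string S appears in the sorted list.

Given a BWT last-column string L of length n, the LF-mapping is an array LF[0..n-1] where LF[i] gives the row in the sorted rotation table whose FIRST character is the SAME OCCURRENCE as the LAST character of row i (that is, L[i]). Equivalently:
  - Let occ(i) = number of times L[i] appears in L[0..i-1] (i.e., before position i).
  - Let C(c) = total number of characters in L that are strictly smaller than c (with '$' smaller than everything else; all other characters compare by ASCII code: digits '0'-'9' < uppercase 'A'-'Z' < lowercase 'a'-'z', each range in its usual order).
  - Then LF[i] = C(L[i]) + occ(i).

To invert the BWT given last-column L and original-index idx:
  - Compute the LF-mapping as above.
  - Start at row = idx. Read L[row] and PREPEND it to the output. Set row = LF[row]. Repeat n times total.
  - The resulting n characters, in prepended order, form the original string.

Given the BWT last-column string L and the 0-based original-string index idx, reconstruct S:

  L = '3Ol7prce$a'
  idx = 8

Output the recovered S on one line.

LF mapping: 1 3 7 2 8 9 5 6 0 4
Walk LF starting at row 8, prepending L[row]:
  step 1: row=8, L[8]='$', prepend. Next row=LF[8]=0
  step 2: row=0, L[0]='3', prepend. Next row=LF[0]=1
  step 3: row=1, L[1]='O', prepend. Next row=LF[1]=3
  step 4: row=3, L[3]='7', prepend. Next row=LF[3]=2
  step 5: row=2, L[2]='l', prepend. Next row=LF[2]=7
  step 6: row=7, L[7]='e', prepend. Next row=LF[7]=6
  step 7: row=6, L[6]='c', prepend. Next row=LF[6]=5
  step 8: row=5, L[5]='r', prepend. Next row=LF[5]=9
  step 9: row=9, L[9]='a', prepend. Next row=LF[9]=4
  step 10: row=4, L[4]='p', prepend. Next row=LF[4]=8
Reversed output: parcel7O3$

Answer: parcel7O3$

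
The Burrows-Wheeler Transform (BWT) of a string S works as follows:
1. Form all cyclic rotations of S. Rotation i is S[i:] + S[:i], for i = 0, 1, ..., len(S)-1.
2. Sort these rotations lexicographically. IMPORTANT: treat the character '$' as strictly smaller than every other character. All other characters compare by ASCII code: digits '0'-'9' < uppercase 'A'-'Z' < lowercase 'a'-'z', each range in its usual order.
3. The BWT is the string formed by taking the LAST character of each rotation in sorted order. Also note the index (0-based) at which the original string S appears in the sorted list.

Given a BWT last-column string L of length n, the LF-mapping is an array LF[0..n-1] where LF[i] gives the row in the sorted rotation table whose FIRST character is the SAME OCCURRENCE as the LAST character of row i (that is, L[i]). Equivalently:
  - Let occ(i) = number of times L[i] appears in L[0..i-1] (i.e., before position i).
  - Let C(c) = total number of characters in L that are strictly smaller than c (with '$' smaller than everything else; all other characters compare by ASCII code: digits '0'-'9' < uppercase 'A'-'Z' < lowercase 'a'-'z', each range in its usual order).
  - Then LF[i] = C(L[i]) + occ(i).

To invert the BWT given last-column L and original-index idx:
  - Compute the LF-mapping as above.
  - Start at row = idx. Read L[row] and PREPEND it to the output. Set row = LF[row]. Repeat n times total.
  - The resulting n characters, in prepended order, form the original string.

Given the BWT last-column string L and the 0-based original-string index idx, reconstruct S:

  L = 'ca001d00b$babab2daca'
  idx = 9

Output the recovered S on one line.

LF mapping: 16 7 1 2 5 18 3 4 12 0 13 8 14 9 15 6 19 10 17 11
Walk LF starting at row 9, prepending L[row]:
  step 1: row=9, L[9]='$', prepend. Next row=LF[9]=0
  step 2: row=0, L[0]='c', prepend. Next row=LF[0]=16
  step 3: row=16, L[16]='d', prepend. Next row=LF[16]=19
  step 4: row=19, L[19]='a', prepend. Next row=LF[19]=11
  step 5: row=11, L[11]='a', prepend. Next row=LF[11]=8
  step 6: row=8, L[8]='b', prepend. Next row=LF[8]=12
  step 7: row=12, L[12]='b', prepend. Next row=LF[12]=14
  step 8: row=14, L[14]='b', prepend. Next row=LF[14]=15
  step 9: row=15, L[15]='2', prepend. Next row=LF[15]=6
  step 10: row=6, L[6]='0', prepend. Next row=LF[6]=3
  step 11: row=3, L[3]='0', prepend. Next row=LF[3]=2
  step 12: row=2, L[2]='0', prepend. Next row=LF[2]=1
  step 13: row=1, L[1]='a', prepend. Next row=LF[1]=7
  step 14: row=7, L[7]='0', prepend. Next row=LF[7]=4
  step 15: row=4, L[4]='1', prepend. Next row=LF[4]=5
  step 16: row=5, L[5]='d', prepend. Next row=LF[5]=18
  step 17: row=18, L[18]='c', prepend. Next row=LF[18]=17
  step 18: row=17, L[17]='a', prepend. Next row=LF[17]=10
  step 19: row=10, L[10]='b', prepend. Next row=LF[10]=13
  step 20: row=13, L[13]='a', prepend. Next row=LF[13]=9
Reversed output: abacd10a0002bbbaadc$

Answer: abacd10a0002bbbaadc$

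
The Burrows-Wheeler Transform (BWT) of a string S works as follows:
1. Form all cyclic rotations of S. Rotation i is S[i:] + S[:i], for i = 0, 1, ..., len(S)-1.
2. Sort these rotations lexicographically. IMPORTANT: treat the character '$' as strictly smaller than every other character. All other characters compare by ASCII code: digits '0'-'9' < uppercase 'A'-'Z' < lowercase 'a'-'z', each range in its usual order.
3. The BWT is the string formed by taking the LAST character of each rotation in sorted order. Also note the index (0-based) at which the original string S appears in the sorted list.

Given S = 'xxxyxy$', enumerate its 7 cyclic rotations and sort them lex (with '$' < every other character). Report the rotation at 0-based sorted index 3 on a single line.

Answer: xy$xxxy

Derivation:
All 7 rotations (rotation i = S[i:]+S[:i]):
  rot[0] = xxxyxy$
  rot[1] = xxyxy$x
  rot[2] = xyxy$xx
  rot[3] = yxy$xxx
  rot[4] = xy$xxxy
  rot[5] = y$xxxyx
  rot[6] = $xxxyxy
Sorted (with $ < everything):
  sorted[0] = $xxxyxy
  sorted[1] = xxxyxy$
  sorted[2] = xxyxy$x
  sorted[3] = xy$xxxy
  sorted[4] = xyxy$xx
  sorted[5] = y$xxxyx
  sorted[6] = yxy$xxx
sorted[3] = xy$xxxy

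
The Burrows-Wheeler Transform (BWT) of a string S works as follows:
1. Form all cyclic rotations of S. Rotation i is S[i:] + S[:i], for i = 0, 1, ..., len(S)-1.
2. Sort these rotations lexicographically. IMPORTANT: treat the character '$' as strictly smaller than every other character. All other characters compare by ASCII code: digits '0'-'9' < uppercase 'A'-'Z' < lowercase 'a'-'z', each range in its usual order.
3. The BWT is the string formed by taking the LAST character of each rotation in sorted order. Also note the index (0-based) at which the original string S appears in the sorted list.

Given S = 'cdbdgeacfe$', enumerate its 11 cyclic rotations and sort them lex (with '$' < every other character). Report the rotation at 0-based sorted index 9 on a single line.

All 11 rotations (rotation i = S[i:]+S[:i]):
  rot[0] = cdbdgeacfe$
  rot[1] = dbdgeacfe$c
  rot[2] = bdgeacfe$cd
  rot[3] = dgeacfe$cdb
  rot[4] = geacfe$cdbd
  rot[5] = eacfe$cdbdg
  rot[6] = acfe$cdbdge
  rot[7] = cfe$cdbdgea
  rot[8] = fe$cdbdgeac
  rot[9] = e$cdbdgeacf
  rot[10] = $cdbdgeacfe
Sorted (with $ < everything):
  sorted[0] = $cdbdgeacfe
  sorted[1] = acfe$cdbdge
  sorted[2] = bdgeacfe$cd
  sorted[3] = cdbdgeacfe$
  sorted[4] = cfe$cdbdgea
  sorted[5] = dbdgeacfe$c
  sorted[6] = dgeacfe$cdb
  sorted[7] = e$cdbdgeacf
  sorted[8] = eacfe$cdbdg
  sorted[9] = fe$cdbdgeac
  sorted[10] = geacfe$cdbd
sorted[9] = fe$cdbdgeac

Answer: fe$cdbdgeac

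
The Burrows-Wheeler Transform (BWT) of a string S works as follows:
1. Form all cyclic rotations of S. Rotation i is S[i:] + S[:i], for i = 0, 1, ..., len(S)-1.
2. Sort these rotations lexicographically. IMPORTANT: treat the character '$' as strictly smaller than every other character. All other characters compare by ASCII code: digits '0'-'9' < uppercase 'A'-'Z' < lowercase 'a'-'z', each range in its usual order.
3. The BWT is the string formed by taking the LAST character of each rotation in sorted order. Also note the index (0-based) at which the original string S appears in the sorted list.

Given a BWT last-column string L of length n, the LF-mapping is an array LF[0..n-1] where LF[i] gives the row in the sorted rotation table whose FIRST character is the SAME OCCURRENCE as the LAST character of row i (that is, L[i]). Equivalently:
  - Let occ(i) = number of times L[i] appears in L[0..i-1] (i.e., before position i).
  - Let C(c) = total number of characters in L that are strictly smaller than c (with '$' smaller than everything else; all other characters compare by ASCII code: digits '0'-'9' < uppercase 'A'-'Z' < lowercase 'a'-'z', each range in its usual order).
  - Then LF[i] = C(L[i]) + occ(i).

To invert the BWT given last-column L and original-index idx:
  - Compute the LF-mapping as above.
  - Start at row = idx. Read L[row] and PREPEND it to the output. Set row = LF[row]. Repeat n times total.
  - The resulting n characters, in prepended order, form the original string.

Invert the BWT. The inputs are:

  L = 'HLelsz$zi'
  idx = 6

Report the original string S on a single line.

LF mapping: 1 2 3 5 6 7 0 8 4
Walk LF starting at row 6, prepending L[row]:
  step 1: row=6, L[6]='$', prepend. Next row=LF[6]=0
  step 2: row=0, L[0]='H', prepend. Next row=LF[0]=1
  step 3: row=1, L[1]='L', prepend. Next row=LF[1]=2
  step 4: row=2, L[2]='e', prepend. Next row=LF[2]=3
  step 5: row=3, L[3]='l', prepend. Next row=LF[3]=5
  step 6: row=5, L[5]='z', prepend. Next row=LF[5]=7
  step 7: row=7, L[7]='z', prepend. Next row=LF[7]=8
  step 8: row=8, L[8]='i', prepend. Next row=LF[8]=4
  step 9: row=4, L[4]='s', prepend. Next row=LF[4]=6
Reversed output: sizzleLH$

Answer: sizzleLH$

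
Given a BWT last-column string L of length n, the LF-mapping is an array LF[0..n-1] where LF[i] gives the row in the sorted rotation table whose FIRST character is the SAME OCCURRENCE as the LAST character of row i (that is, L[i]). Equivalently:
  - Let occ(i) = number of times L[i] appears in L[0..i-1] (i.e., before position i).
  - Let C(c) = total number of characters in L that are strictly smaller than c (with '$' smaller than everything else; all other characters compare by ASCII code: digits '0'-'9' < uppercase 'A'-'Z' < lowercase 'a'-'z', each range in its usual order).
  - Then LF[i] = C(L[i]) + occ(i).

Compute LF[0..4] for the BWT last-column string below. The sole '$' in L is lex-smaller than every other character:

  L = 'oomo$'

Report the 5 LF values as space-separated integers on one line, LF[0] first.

Char counts: '$':1, 'm':1, 'o':3
C (first-col start): C('$')=0, C('m')=1, C('o')=2
L[0]='o': occ=0, LF[0]=C('o')+0=2+0=2
L[1]='o': occ=1, LF[1]=C('o')+1=2+1=3
L[2]='m': occ=0, LF[2]=C('m')+0=1+0=1
L[3]='o': occ=2, LF[3]=C('o')+2=2+2=4
L[4]='$': occ=0, LF[4]=C('$')+0=0+0=0

Answer: 2 3 1 4 0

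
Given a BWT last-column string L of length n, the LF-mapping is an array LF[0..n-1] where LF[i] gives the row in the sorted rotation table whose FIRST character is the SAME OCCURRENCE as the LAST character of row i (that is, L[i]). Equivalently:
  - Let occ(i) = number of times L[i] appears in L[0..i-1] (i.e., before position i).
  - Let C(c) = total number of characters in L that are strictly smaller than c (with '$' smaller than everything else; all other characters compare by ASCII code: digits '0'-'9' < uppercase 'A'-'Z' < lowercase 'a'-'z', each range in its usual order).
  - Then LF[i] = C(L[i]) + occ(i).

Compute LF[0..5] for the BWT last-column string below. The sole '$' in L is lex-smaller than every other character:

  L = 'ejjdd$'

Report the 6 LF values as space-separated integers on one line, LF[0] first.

Char counts: '$':1, 'd':2, 'e':1, 'j':2
C (first-col start): C('$')=0, C('d')=1, C('e')=3, C('j')=4
L[0]='e': occ=0, LF[0]=C('e')+0=3+0=3
L[1]='j': occ=0, LF[1]=C('j')+0=4+0=4
L[2]='j': occ=1, LF[2]=C('j')+1=4+1=5
L[3]='d': occ=0, LF[3]=C('d')+0=1+0=1
L[4]='d': occ=1, LF[4]=C('d')+1=1+1=2
L[5]='$': occ=0, LF[5]=C('$')+0=0+0=0

Answer: 3 4 5 1 2 0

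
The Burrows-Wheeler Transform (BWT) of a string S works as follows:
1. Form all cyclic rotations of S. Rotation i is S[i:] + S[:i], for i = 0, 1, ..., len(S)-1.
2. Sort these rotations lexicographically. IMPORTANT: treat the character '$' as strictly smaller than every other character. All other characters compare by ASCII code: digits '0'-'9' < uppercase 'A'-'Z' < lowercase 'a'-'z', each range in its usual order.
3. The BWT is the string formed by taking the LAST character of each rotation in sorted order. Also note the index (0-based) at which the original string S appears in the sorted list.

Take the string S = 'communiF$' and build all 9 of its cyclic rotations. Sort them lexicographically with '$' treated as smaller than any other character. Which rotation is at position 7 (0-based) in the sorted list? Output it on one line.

Answer: ommuniF$c

Derivation:
All 9 rotations (rotation i = S[i:]+S[:i]):
  rot[0] = communiF$
  rot[1] = ommuniF$c
  rot[2] = mmuniF$co
  rot[3] = muniF$com
  rot[4] = uniF$comm
  rot[5] = niF$commu
  rot[6] = iF$commun
  rot[7] = F$communi
  rot[8] = $communiF
Sorted (with $ < everything):
  sorted[0] = $communiF
  sorted[1] = F$communi
  sorted[2] = communiF$
  sorted[3] = iF$commun
  sorted[4] = mmuniF$co
  sorted[5] = muniF$com
  sorted[6] = niF$commu
  sorted[7] = ommuniF$c
  sorted[8] = uniF$comm
sorted[7] = ommuniF$c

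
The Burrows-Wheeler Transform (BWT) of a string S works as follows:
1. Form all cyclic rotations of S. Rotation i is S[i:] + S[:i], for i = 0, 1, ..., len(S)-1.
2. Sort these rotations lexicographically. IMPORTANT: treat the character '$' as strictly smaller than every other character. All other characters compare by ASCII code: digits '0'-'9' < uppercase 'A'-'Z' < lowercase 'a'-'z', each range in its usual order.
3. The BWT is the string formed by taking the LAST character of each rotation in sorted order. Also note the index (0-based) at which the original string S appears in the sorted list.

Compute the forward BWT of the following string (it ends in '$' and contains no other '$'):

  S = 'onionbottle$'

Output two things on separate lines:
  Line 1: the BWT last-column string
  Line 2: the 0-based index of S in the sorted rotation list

All 12 rotations (rotation i = S[i:]+S[:i]):
  rot[0] = onionbottle$
  rot[1] = nionbottle$o
  rot[2] = ionbottle$on
  rot[3] = onbottle$oni
  rot[4] = nbottle$onio
  rot[5] = bottle$onion
  rot[6] = ottle$onionb
  rot[7] = ttle$onionbo
  rot[8] = tle$onionbot
  rot[9] = le$onionbott
  rot[10] = e$onionbottl
  rot[11] = $onionbottle
Sorted (with $ < everything):
  sorted[0] = $onionbottle  (last char: 'e')
  sorted[1] = bottle$onion  (last char: 'n')
  sorted[2] = e$onionbottl  (last char: 'l')
  sorted[3] = ionbottle$on  (last char: 'n')
  sorted[4] = le$onionbott  (last char: 't')
  sorted[5] = nbottle$onio  (last char: 'o')
  sorted[6] = nionbottle$o  (last char: 'o')
  sorted[7] = onbottle$oni  (last char: 'i')
  sorted[8] = onionbottle$  (last char: '$')
  sorted[9] = ottle$onionb  (last char: 'b')
  sorted[10] = tle$onionbot  (last char: 't')
  sorted[11] = ttle$onionbo  (last char: 'o')
Last column: enlntooi$bto
Original string S is at sorted index 8

Answer: enlntooi$bto
8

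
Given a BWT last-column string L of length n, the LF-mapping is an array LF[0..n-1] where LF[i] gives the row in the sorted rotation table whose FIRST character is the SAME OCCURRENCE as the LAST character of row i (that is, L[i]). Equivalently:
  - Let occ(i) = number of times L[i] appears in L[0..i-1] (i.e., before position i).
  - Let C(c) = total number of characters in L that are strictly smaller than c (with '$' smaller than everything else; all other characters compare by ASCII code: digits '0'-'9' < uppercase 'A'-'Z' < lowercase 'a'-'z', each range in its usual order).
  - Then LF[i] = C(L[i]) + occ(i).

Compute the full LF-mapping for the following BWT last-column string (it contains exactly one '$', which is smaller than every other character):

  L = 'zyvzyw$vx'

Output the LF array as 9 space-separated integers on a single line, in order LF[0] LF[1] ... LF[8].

Answer: 7 5 1 8 6 3 0 2 4

Derivation:
Char counts: '$':1, 'v':2, 'w':1, 'x':1, 'y':2, 'z':2
C (first-col start): C('$')=0, C('v')=1, C('w')=3, C('x')=4, C('y')=5, C('z')=7
L[0]='z': occ=0, LF[0]=C('z')+0=7+0=7
L[1]='y': occ=0, LF[1]=C('y')+0=5+0=5
L[2]='v': occ=0, LF[2]=C('v')+0=1+0=1
L[3]='z': occ=1, LF[3]=C('z')+1=7+1=8
L[4]='y': occ=1, LF[4]=C('y')+1=5+1=6
L[5]='w': occ=0, LF[5]=C('w')+0=3+0=3
L[6]='$': occ=0, LF[6]=C('$')+0=0+0=0
L[7]='v': occ=1, LF[7]=C('v')+1=1+1=2
L[8]='x': occ=0, LF[8]=C('x')+0=4+0=4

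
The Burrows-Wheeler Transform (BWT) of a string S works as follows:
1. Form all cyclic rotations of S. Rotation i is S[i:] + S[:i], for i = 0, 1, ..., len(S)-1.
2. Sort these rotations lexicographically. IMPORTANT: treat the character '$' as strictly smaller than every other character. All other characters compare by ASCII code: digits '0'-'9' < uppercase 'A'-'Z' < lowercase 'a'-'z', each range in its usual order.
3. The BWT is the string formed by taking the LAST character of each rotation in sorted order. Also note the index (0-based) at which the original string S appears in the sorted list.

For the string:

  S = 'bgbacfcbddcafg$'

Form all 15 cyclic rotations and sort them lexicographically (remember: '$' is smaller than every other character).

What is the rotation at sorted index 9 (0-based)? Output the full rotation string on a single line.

All 15 rotations (rotation i = S[i:]+S[:i]):
  rot[0] = bgbacfcbddcafg$
  rot[1] = gbacfcbddcafg$b
  rot[2] = bacfcbddcafg$bg
  rot[3] = acfcbddcafg$bgb
  rot[4] = cfcbddcafg$bgba
  rot[5] = fcbddcafg$bgbac
  rot[6] = cbddcafg$bgbacf
  rot[7] = bddcafg$bgbacfc
  rot[8] = ddcafg$bgbacfcb
  rot[9] = dcafg$bgbacfcbd
  rot[10] = cafg$bgbacfcbdd
  rot[11] = afg$bgbacfcbddc
  rot[12] = fg$bgbacfcbddca
  rot[13] = g$bgbacfcbddcaf
  rot[14] = $bgbacfcbddcafg
Sorted (with $ < everything):
  sorted[0] = $bgbacfcbddcafg
  sorted[1] = acfcbddcafg$bgb
  sorted[2] = afg$bgbacfcbddc
  sorted[3] = bacfcbddcafg$bg
  sorted[4] = bddcafg$bgbacfc
  sorted[5] = bgbacfcbddcafg$
  sorted[6] = cafg$bgbacfcbdd
  sorted[7] = cbddcafg$bgbacf
  sorted[8] = cfcbddcafg$bgba
  sorted[9] = dcafg$bgbacfcbd
  sorted[10] = ddcafg$bgbacfcb
  sorted[11] = fcbddcafg$bgbac
  sorted[12] = fg$bgbacfcbddca
  sorted[13] = g$bgbacfcbddcaf
  sorted[14] = gbacfcbddcafg$b
sorted[9] = dcafg$bgbacfcbd

Answer: dcafg$bgbacfcbd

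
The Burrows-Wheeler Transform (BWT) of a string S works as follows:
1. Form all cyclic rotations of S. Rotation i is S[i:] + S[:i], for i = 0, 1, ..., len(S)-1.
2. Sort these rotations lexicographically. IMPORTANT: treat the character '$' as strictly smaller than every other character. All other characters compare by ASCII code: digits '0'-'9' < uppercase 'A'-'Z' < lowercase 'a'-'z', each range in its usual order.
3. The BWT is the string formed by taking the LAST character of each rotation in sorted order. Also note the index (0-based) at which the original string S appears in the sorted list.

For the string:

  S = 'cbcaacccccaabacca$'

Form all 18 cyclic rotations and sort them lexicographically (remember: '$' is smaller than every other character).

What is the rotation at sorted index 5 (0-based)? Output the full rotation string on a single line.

All 18 rotations (rotation i = S[i:]+S[:i]):
  rot[0] = cbcaacccccaabacca$
  rot[1] = bcaacccccaabacca$c
  rot[2] = caacccccaabacca$cb
  rot[3] = aacccccaabacca$cbc
  rot[4] = acccccaabacca$cbca
  rot[5] = cccccaabacca$cbcaa
  rot[6] = ccccaabacca$cbcaac
  rot[7] = cccaabacca$cbcaacc
  rot[8] = ccaabacca$cbcaaccc
  rot[9] = caabacca$cbcaacccc
  rot[10] = aabacca$cbcaaccccc
  rot[11] = abacca$cbcaaccccca
  rot[12] = bacca$cbcaacccccaa
  rot[13] = acca$cbcaacccccaab
  rot[14] = cca$cbcaacccccaaba
  rot[15] = ca$cbcaacccccaabac
  rot[16] = a$cbcaacccccaabacc
  rot[17] = $cbcaacccccaabacca
Sorted (with $ < everything):
  sorted[0] = $cbcaacccccaabacca
  sorted[1] = a$cbcaacccccaabacc
  sorted[2] = aabacca$cbcaaccccc
  sorted[3] = aacccccaabacca$cbc
  sorted[4] = abacca$cbcaaccccca
  sorted[5] = acca$cbcaacccccaab
  sorted[6] = acccccaabacca$cbca
  sorted[7] = bacca$cbcaacccccaa
  sorted[8] = bcaacccccaabacca$c
  sorted[9] = ca$cbcaacccccaabac
  sorted[10] = caabacca$cbcaacccc
  sorted[11] = caacccccaabacca$cb
  sorted[12] = cbcaacccccaabacca$
  sorted[13] = cca$cbcaacccccaaba
  sorted[14] = ccaabacca$cbcaaccc
  sorted[15] = cccaabacca$cbcaacc
  sorted[16] = ccccaabacca$cbcaac
  sorted[17] = cccccaabacca$cbcaa
sorted[5] = acca$cbcaacccccaab

Answer: acca$cbcaacccccaab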